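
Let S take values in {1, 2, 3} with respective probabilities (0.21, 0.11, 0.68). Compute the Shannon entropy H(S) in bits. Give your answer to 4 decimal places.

H(S) = −Σ p·log₂ p.
  −(0.21)·log₂(0.21) = 0.47282
  −(0.11)·log₂(0.11) = 0.35029
  −(0.68)·log₂(0.68) = 0.37835
Sum: 0.47282 + 0.35029 + 0.37835 = 1.2015 bits.

1.2015 bits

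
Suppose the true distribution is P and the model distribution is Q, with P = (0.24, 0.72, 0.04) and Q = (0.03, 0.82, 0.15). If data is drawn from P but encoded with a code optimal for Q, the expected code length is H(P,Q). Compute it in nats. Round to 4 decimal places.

1.0603 nats

H(P,Q) = −Σ p·ln q.
  −0.24·ln(0.03) = 0.84157
  −0.72·ln(0.82) = 0.14288
  −0.04·ln(0.15) = 0.07588
H(P,Q) = 1.0603 nats.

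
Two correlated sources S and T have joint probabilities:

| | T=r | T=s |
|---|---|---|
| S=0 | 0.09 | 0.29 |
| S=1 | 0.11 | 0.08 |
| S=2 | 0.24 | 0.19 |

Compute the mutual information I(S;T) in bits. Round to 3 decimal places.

Marginals: p(S) = (0.3800, 0.1900, 0.4300), p(T) = (0.4400, 0.5600).
I(S;T) = Σ p(x,y)·log₂[p(x,y)/(p(x)p(y))].
  (0,r): 0.09·log₂(0.5383) = -0.0804
  (0,s): 0.29·log₂(1.3628) = 0.1295
  (1,r): 0.11·log₂(1.3158) = 0.0436
  (1,s): 0.08·log₂(0.7519) = -0.0329
  (2,r): 0.24·log₂(1.2685) = 0.0823
  (2,s): 0.19·log₂(0.7890) = -0.0649
Sum = 0.077 bits.

0.077 bits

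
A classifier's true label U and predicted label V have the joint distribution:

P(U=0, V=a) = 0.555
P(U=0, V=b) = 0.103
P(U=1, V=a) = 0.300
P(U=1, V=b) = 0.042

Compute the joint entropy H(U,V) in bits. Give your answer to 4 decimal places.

H(U,V) = −Σ p(x,y)·log₂ p(x,y) over all 4 cells.
  cell (0,a): −0.555·log₂0.555 = 0.47144
  cell (0,b): −0.103·log₂0.103 = 0.33777
  cell (1,a): −0.300·log₂0.300 = 0.52109
  cell (1,b): −0.042·log₂0.042 = 0.19209
Sum = 1.5224 bits.

1.5224 bits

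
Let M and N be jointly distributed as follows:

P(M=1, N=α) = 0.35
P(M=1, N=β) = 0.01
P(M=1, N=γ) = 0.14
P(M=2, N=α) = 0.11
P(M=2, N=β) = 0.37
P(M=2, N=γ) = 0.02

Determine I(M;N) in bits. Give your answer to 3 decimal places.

0.481 bits

Marginals: p(M) = (0.5000, 0.5000), p(N) = (0.4600, 0.3800, 0.1600).
I(M;N) = H(M) + H(N) − H(M,N).
H(M) = 1.0000, H(N) = 1.4688, H(M,N) = 1.9875.
I(M;N) = 1.0000 + 1.4688 − 1.9875 = 0.481 bits.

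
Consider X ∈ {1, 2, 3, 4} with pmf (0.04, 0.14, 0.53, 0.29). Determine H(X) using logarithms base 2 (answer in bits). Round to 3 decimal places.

1.586 bits

H(X) = −Σ p·log₂ p.
  −(0.04)·log₂(0.04) = 0.1858
  −(0.14)·log₂(0.14) = 0.3971
  −(0.53)·log₂(0.53) = 0.4854
  −(0.29)·log₂(0.29) = 0.5179
Sum: 0.1858 + 0.3971 + 0.4854 + 0.5179 = 1.586 bits.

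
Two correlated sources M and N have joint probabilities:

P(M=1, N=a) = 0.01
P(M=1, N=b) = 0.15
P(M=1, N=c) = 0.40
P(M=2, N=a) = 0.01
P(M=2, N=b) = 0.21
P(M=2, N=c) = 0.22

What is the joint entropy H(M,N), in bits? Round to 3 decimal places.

2.026 bits

H(M,N) = −Σ p(x,y)·log₂ p(x,y) over all 6 cells.
  cell (1,a): −0.01·log₂0.01 = 0.0664
  cell (1,b): −0.15·log₂0.15 = 0.4105
  cell (1,c): −0.40·log₂0.40 = 0.5288
  cell (2,a): −0.01·log₂0.01 = 0.0664
  cell (2,b): −0.21·log₂0.21 = 0.4728
  cell (2,c): −0.22·log₂0.22 = 0.4806
Sum = 2.026 bits.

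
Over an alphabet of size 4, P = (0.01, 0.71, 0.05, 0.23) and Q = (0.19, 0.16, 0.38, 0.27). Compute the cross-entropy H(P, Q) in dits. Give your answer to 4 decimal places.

H(P,Q) = −Σ p·log₁₀ q.
  −0.01·log₁₀(0.19) = 0.00721
  −0.71·log₁₀(0.16) = 0.56507
  −0.05·log₁₀(0.38) = 0.02101
  −0.23·log₁₀(0.27) = 0.13079
H(P,Q) = 0.7241 dits.

0.7241 dits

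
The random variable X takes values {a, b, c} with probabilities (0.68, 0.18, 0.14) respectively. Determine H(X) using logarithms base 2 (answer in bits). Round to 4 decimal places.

H(X) = −Σ p·log₂ p.
  −(0.68)·log₂(0.68) = 0.37835
  −(0.18)·log₂(0.18) = 0.44531
  −(0.14)·log₂(0.14) = 0.39711
Sum: 0.37835 + 0.44531 + 0.39711 = 1.2208 bits.

1.2208 bits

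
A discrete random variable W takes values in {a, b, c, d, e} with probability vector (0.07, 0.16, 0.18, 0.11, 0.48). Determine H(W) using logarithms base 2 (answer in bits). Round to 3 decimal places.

1.995 bits

H(W) = −Σ p·log₂ p.
  −(0.07)·log₂(0.07) = 0.2686
  −(0.16)·log₂(0.16) = 0.4230
  −(0.18)·log₂(0.18) = 0.4453
  −(0.11)·log₂(0.11) = 0.3503
  −(0.48)·log₂(0.48) = 0.5083
Sum: 0.2686 + 0.4230 + 0.4453 + 0.3503 + 0.5083 = 1.995 bits.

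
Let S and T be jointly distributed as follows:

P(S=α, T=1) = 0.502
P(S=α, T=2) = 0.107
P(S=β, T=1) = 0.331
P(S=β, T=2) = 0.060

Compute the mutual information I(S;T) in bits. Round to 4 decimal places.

0.0006 bits

Marginals: p(S) = (0.6090, 0.3910), p(T) = (0.8330, 0.1670).
I(S;T) = H(S) + H(T) − H(S,T).
H(S) = 0.9654, H(T) = 0.6508, H(S,T) = 1.6156.
I(S;T) = 0.9654 + 0.6508 − 1.6156 = 0.0006 bits.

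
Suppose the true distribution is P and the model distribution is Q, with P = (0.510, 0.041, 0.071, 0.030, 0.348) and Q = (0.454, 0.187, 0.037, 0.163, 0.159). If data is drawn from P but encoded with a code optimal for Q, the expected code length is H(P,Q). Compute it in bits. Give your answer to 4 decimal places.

H(P,Q) = −Σ p·log₂ q.
  −0.510·log₂(0.454) = 0.58101
  −0.041·log₂(0.187) = 0.09917
  −0.071·log₂(0.037) = 0.33770
  −0.030·log₂(0.163) = 0.07851
  −0.348·log₂(0.159) = 0.92321
H(P,Q) = 2.0196 bits.

2.0196 bits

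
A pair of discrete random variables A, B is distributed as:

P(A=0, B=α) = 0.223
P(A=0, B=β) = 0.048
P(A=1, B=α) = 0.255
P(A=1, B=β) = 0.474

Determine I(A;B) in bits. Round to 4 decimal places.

0.1352 bits

Marginals: p(A) = (0.2710, 0.7290), p(B) = (0.4780, 0.5220).
I(A;B) = H(A) + H(B) − H(A,B).
H(A) = 0.8429, H(B) = 0.9986, H(A,B) = 1.7063.
I(A;B) = 0.8429 + 0.9986 − 1.7063 = 0.1352 bits.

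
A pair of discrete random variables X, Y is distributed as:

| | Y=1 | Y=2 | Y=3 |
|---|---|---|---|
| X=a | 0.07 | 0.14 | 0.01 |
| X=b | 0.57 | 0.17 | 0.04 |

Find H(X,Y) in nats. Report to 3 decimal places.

1.258 nats

H(X,Y) = −Σ p(x,y)·ln p(x,y) over all 6 cells.
  cell (a,1): −0.07·ln0.07 = 0.1861
  cell (a,2): −0.14·ln0.14 = 0.2753
  cell (a,3): −0.01·ln0.01 = 0.0461
  cell (b,1): −0.57·ln0.57 = 0.3204
  cell (b,2): −0.17·ln0.17 = 0.3012
  cell (b,3): −0.04·ln0.04 = 0.1288
Sum = 1.258 nats.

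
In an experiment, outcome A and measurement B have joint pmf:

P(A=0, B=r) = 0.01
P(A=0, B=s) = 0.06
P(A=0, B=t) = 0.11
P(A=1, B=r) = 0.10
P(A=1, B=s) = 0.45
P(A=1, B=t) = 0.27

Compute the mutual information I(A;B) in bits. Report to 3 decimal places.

0.035 bits

Marginals: p(A) = (0.1800, 0.8200), p(B) = (0.1100, 0.5100, 0.3800).
I(A;B) = Σ p(x,y)·log₂[p(x,y)/(p(x)p(y))].
  (0,r): 0.01·log₂(0.5051) = -0.0099
  (0,s): 0.06·log₂(0.6536) = -0.0368
  (0,t): 0.11·log₂(1.6082) = 0.0754
  (1,r): 0.10·log₂(1.1086) = 0.0149
  (1,s): 0.45·log₂(1.0760) = 0.0476
  (1,t): 0.27·log₂(0.8665) = -0.0558
Sum = 0.035 bits.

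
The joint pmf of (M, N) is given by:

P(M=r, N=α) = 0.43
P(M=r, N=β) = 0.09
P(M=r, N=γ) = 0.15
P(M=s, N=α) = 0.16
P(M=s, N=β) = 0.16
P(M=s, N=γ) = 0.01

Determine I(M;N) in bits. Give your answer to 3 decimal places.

0.128 bits

Marginals: p(M) = (0.6700, 0.3300), p(N) = (0.5900, 0.2500, 0.1600).
I(M;N) = Σ p(x,y)·log₂[p(x,y)/(p(x)p(y))].
  (r,α): 0.43·log₂(1.0878) = 0.0522
  (r,β): 0.09·log₂(0.5373) = -0.0807
  (r,γ): 0.15·log₂(1.3993) = 0.0727
  (s,α): 0.16·log₂(0.8218) = -0.0453
  (s,β): 0.16·log₂(1.9394) = 0.1529
  (s,γ): 0.01·log₂(0.1894) = -0.0240
Sum = 0.128 bits.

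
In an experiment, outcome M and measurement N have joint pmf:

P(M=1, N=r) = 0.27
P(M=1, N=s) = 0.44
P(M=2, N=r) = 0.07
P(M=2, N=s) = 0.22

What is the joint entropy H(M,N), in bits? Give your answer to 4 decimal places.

1.7803 bits

H(M,N) = −Σ p(x,y)·log₂ p(x,y) over all 4 cells.
  cell (1,r): −0.27·log₂0.27 = 0.51002
  cell (1,s): −0.44·log₂0.44 = 0.52115
  cell (2,r): −0.07·log₂0.07 = 0.26856
  cell (2,s): −0.22·log₂0.22 = 0.48057
Sum = 1.7803 bits.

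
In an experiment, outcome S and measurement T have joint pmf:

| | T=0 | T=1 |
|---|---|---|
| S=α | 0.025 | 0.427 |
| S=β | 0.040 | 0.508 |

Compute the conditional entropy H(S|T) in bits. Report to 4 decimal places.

Chain rule: H(S|T) = H(S,T) − H(T).
Marginals: p(S) = (0.4520, 0.5480), p(T) = (0.0650, 0.9350).
H(S,T) = 1.3394 bits; H(T) = 0.3470 bits.
H(S|T) = 1.3394 − 0.3470 = 0.9924 bits.

0.9924 bits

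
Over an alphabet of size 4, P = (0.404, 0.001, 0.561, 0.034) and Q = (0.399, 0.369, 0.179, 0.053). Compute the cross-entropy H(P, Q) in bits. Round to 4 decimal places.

2.0734 bits

H(P,Q) = −Σ p·log₂ q.
  −0.404·log₂(0.399) = 0.53552
  −0.001·log₂(0.369) = 0.00144
  −0.561·log₂(0.179) = 1.39238
  −0.034·log₂(0.053) = 0.14409
H(P,Q) = 2.0734 bits.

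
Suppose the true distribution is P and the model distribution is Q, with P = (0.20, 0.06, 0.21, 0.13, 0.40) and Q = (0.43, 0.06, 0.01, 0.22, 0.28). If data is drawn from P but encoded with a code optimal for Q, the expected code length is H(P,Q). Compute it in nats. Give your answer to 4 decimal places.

2.0107 nats

H(P,Q) = −Σ p·ln q.
  −0.20·ln(0.43) = 0.16879
  −0.06·ln(0.06) = 0.16880
  −0.21·ln(0.01) = 0.96709
  −0.13·ln(0.22) = 0.19684
  −0.40·ln(0.28) = 0.50919
H(P,Q) = 2.0107 nats.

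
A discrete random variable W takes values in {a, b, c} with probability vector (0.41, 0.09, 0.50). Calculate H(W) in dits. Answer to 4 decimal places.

0.4034 dits

H(W) = −Σ p·log₁₀ p.
  −(0.41)·log₁₀(0.41) = 0.15876
  −(0.09)·log₁₀(0.09) = 0.09412
  −(0.50)·log₁₀(0.50) = 0.15051
Sum: 0.15876 + 0.09412 + 0.15051 = 0.4034 dits.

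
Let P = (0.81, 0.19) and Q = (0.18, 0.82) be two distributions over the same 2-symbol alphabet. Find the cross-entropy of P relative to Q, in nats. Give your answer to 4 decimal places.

H(P,Q) = −Σ p·ln q.
  −0.81·ln(0.18) = 1.38899
  −0.19·ln(0.82) = 0.03771
H(P,Q) = 1.4267 nats.

1.4267 nats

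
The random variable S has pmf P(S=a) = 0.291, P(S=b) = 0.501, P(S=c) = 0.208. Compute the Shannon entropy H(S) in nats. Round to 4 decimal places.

1.0321 nats

H(S) = −Σ p·ln p.
  −(0.291)·ln(0.291) = 0.35922
  −(0.501)·ln(0.501) = 0.34627
  −(0.208)·ln(0.208) = 0.32661
Sum: 0.35922 + 0.34627 + 0.32661 = 1.0321 nats.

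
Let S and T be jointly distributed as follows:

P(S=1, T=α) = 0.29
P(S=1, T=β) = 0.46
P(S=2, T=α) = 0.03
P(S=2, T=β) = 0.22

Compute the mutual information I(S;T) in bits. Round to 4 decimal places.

0.0501 bits

Marginals: p(S) = (0.7500, 0.2500), p(T) = (0.3200, 0.6800).
I(S;T) = Σ p(x,y)·log₂[p(x,y)/(p(x)p(y))].
  (1,α): 0.29·log₂(1.2083) = 0.07918
  (1,β): 0.46·log₂(0.9020) = -0.06848
  (2,α): 0.03·log₂(0.3750) = -0.04245
  (2,β): 0.22·log₂(1.2941) = 0.08183
Sum = 0.0501 bits.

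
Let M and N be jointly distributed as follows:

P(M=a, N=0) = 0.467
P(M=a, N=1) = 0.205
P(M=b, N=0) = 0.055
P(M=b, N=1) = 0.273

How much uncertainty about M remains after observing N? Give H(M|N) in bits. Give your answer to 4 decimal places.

Chain rule: H(M|N) = H(M,N) − H(N).
Marginals: p(M) = (0.6720, 0.3280), p(N) = (0.5220, 0.4780).
H(M,N) = 1.7232 bits; H(N) = 0.9986 bits.
H(M|N) = 1.7232 − 0.9986 = 0.7246 bits.

0.7246 bits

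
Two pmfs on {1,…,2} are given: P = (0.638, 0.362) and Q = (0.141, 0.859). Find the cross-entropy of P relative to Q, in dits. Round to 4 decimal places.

H(P,Q) = −Σ p·log₁₀ q.
  −0.638·log₁₀(0.141) = 0.54280
  −0.362·log₁₀(0.859) = 0.02389
H(P,Q) = 0.5667 dits.

0.5667 dits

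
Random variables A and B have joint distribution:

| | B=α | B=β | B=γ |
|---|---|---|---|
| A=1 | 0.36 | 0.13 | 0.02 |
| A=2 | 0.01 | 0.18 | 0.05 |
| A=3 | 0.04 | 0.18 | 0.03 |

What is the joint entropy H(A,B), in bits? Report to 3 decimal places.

2.537 bits

H(A,B) = −Σ p(x,y)·log₂ p(x,y) over all 9 cells.
  cell (1,α): −0.36·log₂0.36 = 0.5306
  cell (1,β): −0.13·log₂0.13 = 0.3826
  cell (1,γ): −0.02·log₂0.02 = 0.1129
  cell (2,α): −0.01·log₂0.01 = 0.0664
  cell (2,β): −0.18·log₂0.18 = 0.4453
  cell (2,γ): −0.05·log₂0.05 = 0.2161
  cell (3,α): −0.04·log₂0.04 = 0.1858
  cell (3,β): −0.18·log₂0.18 = 0.4453
  cell (3,γ): −0.03·log₂0.03 = 0.1518
Sum = 2.537 bits.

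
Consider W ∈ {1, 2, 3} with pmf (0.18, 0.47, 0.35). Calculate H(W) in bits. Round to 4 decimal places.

1.4874 bits

H(W) = −Σ p·log₂ p.
  −(0.18)·log₂(0.18) = 0.44531
  −(0.47)·log₂(0.47) = 0.51196
  −(0.35)·log₂(0.35) = 0.53010
Sum: 0.44531 + 0.51196 + 0.53010 = 1.4874 bits.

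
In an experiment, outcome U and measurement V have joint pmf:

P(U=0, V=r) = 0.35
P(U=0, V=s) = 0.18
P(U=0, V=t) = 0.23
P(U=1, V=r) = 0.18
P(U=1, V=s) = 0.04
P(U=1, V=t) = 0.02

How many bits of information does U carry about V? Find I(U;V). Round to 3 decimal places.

Marginals: p(U) = (0.7600, 0.2400), p(V) = (0.5300, 0.2200, 0.2500).
I(U;V) = Σ p(x,y)·log₂[p(x,y)/(p(x)p(y))].
  (0,r): 0.35·log₂(0.8689) = -0.0709
  (0,s): 0.18·log₂(1.0766) = 0.0192
  (0,t): 0.23·log₂(1.2105) = 0.0634
  (1,r): 0.18·log₂(1.4151) = 0.0902
  (1,s): 0.04·log₂(0.7576) = -0.0160
  (1,t): 0.02·log₂(0.3333) = -0.0317
Sum = 0.054 bits.

0.054 bits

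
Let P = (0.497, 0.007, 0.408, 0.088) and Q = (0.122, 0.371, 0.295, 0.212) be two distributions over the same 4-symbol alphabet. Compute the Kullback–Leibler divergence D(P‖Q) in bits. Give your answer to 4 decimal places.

1.0463 bits

D(P‖Q) = Σ p·log₂(p/q).
  0.497·log₂(0.497/0.122) = 1.00710
  0.007·log₂(0.007/0.371) = -0.04010
  0.408·log₂(0.408/0.295) = 0.19088
  0.088·log₂(0.088/0.212) = -0.11163
D(P‖Q) = 1.0463 bits.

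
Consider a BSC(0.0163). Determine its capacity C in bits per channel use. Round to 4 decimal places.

Binary symmetric channel: C = 1 − h₂(ε) where h₂ is the binary entropy function.
h₂(0.0163) = −0.0163·log₂0.0163 − 0.9837·log₂0.9837 = 0.1201.
C = 1 − 0.1201 = 0.8799 bits per channel use.

0.8799 bits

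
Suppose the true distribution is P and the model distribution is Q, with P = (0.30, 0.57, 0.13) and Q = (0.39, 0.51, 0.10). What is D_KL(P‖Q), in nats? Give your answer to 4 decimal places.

D(P‖Q) = Σ p·ln(p/q).
  0.30·ln(0.30/0.39) = -0.07871
  0.57·ln(0.57/0.51) = 0.06340
  0.13·ln(0.13/0.10) = 0.03411
D(P‖Q) = 0.0188 nats.

0.0188 nats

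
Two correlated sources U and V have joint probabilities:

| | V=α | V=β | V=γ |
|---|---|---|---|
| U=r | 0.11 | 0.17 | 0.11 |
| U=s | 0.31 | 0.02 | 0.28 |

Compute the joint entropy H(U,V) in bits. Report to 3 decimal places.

2.286 bits

H(U,V) = −Σ p(x,y)·log₂ p(x,y) over all 6 cells.
  cell (r,α): −0.11·log₂0.11 = 0.3503
  cell (r,β): −0.17·log₂0.17 = 0.4346
  cell (r,γ): −0.11·log₂0.11 = 0.3503
  cell (s,α): −0.31·log₂0.31 = 0.5238
  cell (s,β): −0.02·log₂0.02 = 0.1129
  cell (s,γ): −0.28·log₂0.28 = 0.5142
Sum = 2.286 bits.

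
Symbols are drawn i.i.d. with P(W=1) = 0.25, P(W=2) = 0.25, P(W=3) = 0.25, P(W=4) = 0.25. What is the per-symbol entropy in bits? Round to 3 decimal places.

H(W) = −Σ p·log₂ p.
  −(0.25)·log₂(0.25) = 0.5000
  −(0.25)·log₂(0.25) = 0.5000
  −(0.25)·log₂(0.25) = 0.5000
  −(0.25)·log₂(0.25) = 0.5000
Sum: 0.5000 + 0.5000 + 0.5000 + 0.5000 = 2.000 bits.

2.000 bits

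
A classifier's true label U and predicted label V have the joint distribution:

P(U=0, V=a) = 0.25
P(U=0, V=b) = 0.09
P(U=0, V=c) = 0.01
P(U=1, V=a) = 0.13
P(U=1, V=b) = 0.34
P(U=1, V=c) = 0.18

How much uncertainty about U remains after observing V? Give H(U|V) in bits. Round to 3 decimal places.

0.727 bits

Marginals: p(U) = (0.3500, 0.6500), p(V) = (0.3800, 0.4300, 0.1900).
H(U|V) = Σ p(V) · H(U|V=·).
  V=a: p=0.3800, H(U|V=a) = 0.9268
  V=b: p=0.4300, H(U|V=b) = 0.7401
  V=c: p=0.1900, H(U|V=c) = 0.2975
Weighted sum = 0.727 bits.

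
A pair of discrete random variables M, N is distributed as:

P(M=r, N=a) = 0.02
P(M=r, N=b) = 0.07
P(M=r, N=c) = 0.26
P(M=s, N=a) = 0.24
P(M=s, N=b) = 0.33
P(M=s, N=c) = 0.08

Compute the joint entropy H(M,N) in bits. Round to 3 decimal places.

2.200 bits

H(M,N) = −Σ p(x,y)·log₂ p(x,y) over all 6 cells.
  cell (r,a): −0.02·log₂0.02 = 0.1129
  cell (r,b): −0.07·log₂0.07 = 0.2686
  cell (r,c): −0.26·log₂0.26 = 0.5053
  cell (s,a): −0.24·log₂0.24 = 0.4941
  cell (s,b): −0.33·log₂0.33 = 0.5278
  cell (s,c): −0.08·log₂0.08 = 0.2915
Sum = 2.200 bits.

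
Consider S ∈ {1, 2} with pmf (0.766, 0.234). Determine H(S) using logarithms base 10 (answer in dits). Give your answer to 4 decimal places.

H(S) = −Σ p·log₁₀ p.
  −(0.766)·log₁₀(0.766) = 0.08868
  −(0.234)·log₁₀(0.234) = 0.14760
Sum: 0.08868 + 0.14760 = 0.2363 dits.

0.2363 dits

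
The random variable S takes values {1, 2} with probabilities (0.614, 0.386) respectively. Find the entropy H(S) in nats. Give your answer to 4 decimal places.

0.6669 nats

H(S) = −Σ p·ln p.
  −(0.614)·ln(0.614) = 0.29948
  −(0.386)·ln(0.386) = 0.36744
Sum: 0.29948 + 0.36744 = 0.6669 nats.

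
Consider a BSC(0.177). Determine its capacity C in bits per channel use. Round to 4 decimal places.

Binary symmetric channel: C = 1 − h₂(ε) where h₂ is the binary entropy function.
h₂(0.177) = −0.177·log₂0.177 − 0.823·log₂0.823 = 0.6735.
C = 1 − 0.6735 = 0.3265 bits per channel use.

0.3265 bits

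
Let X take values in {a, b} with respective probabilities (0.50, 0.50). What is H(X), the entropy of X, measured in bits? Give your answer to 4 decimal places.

H(X) = −Σ p·log₂ p.
  −(0.50)·log₂(0.50) = 0.50000
  −(0.50)·log₂(0.50) = 0.50000
Sum: 0.50000 + 0.50000 = 1.0000 bits.

1.0000 bits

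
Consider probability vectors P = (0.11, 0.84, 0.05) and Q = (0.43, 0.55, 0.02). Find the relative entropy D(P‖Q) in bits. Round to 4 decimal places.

D(P‖Q) = Σ p·log₂(p/q).
  0.11·log₂(0.11/0.43) = -0.21635
  0.84·log₂(0.84/0.55) = 0.51320
  0.05·log₂(0.05/0.02) = 0.06610
D(P‖Q) = 0.3629 bits.

0.3629 bits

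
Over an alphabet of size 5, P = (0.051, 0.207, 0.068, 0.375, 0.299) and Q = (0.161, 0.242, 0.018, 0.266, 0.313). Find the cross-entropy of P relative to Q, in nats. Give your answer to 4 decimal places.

1.5039 nats

H(P,Q) = −Σ p·ln q.
  −0.051·ln(0.161) = 0.09314
  −0.207·ln(0.242) = 0.29370
  −0.068·ln(0.018) = 0.27318
  −0.375·ln(0.266) = 0.49660
  −0.299·ln(0.313) = 0.34730
H(P,Q) = 1.5039 nats.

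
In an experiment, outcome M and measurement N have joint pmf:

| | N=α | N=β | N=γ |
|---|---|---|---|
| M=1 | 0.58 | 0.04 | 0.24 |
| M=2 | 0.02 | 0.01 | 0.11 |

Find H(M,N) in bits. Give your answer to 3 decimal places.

H(M,N) = −Σ p(x,y)·log₂ p(x,y) over all 6 cells.
  cell (1,α): −0.58·log₂0.58 = 0.4558
  cell (1,β): −0.04·log₂0.04 = 0.1858
  cell (1,γ): −0.24·log₂0.24 = 0.4941
  cell (2,α): −0.02·log₂0.02 = 0.1129
  cell (2,β): −0.01·log₂0.01 = 0.0664
  cell (2,γ): −0.11·log₂0.11 = 0.3503
Sum = 1.665 bits.

1.665 bits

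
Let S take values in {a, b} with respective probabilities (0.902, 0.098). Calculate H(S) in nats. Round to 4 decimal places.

0.3207 nats

H(S) = −Σ p·ln p.
  −(0.902)·ln(0.902) = 0.09303
  −(0.098)·ln(0.098) = 0.22763
Sum: 0.09303 + 0.22763 = 0.3207 nats.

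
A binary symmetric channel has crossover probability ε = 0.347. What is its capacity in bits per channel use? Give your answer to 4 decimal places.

Binary symmetric channel: C = 1 − h₂(ε) where h₂ is the binary entropy function.
h₂(0.347) = −0.347·log₂0.347 − 0.653·log₂0.653 = 0.9314.
C = 1 − 0.9314 = 0.0686 bits per channel use.

0.0686 bits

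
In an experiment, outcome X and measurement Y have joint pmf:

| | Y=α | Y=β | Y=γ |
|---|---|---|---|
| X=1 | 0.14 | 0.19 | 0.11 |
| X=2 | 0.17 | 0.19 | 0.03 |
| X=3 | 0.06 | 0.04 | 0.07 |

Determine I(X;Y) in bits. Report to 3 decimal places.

Marginals: p(X) = (0.4400, 0.3900, 0.1700), p(Y) = (0.3700, 0.4200, 0.2100).
I(X;Y) = H(X) + H(Y) − H(X,Y).
H(X) = 1.4855, H(Y) = 1.5292, H(X,Y) = 2.9420.
I(X;Y) = 1.4855 + 1.5292 − 2.9420 = 0.073 bits.

0.073 bits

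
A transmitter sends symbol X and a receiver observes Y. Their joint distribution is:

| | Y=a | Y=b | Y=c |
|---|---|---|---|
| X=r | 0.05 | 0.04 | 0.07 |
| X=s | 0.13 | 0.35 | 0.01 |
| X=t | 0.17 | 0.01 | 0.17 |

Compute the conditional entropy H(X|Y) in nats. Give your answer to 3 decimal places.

0.711 nats

Marginals: p(X) = (0.1600, 0.4900, 0.3500), p(Y) = (0.3500, 0.4000, 0.2500).
H(X|Y) = Σ p(Y) · H(X|Y=·).
  Y=a: p=0.3500, H(X|Y=a) = 0.9966
  Y=b: p=0.4000, H(X|Y=b) = 0.4393
  Y=c: p=0.2500, H(X|Y=c) = 0.7474
Weighted sum = 0.711 nats.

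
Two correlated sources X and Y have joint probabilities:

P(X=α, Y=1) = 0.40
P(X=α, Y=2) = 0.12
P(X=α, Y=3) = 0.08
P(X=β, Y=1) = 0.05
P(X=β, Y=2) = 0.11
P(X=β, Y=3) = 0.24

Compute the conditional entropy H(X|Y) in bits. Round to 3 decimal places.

Marginals: p(X) = (0.6000, 0.4000), p(Y) = (0.4500, 0.2300, 0.3200).
H(X|Y) = Σ p(Y) · H(X|Y=·).
  Y=1: p=0.4500, H(X|Y=1) = 0.5033
  Y=2: p=0.2300, H(X|Y=2) = 0.9986
  Y=3: p=0.3200, H(X|Y=3) = 0.8113
Weighted sum = 0.716 bits.

0.716 bits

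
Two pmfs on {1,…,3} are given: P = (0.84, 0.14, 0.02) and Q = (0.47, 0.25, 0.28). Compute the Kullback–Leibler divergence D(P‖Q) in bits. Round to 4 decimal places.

0.5104 bits

D(P‖Q) = Σ p·log₂(p/q).
  0.84·log₂(0.84/0.47) = 0.70369
  0.14·log₂(0.14/0.25) = -0.11711
  0.02·log₂(0.02/0.28) = -0.07615
D(P‖Q) = 0.5104 bits.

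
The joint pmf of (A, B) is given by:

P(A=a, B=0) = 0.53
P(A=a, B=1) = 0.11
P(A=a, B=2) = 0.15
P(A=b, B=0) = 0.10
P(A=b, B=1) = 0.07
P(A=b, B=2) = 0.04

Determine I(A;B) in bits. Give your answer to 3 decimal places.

0.029 bits

Marginals: p(A) = (0.7900, 0.2100), p(B) = (0.6300, 0.1800, 0.1900).
I(A;B) = Σ p(x,y)·log₂[p(x,y)/(p(x)p(y))].
  (a,0): 0.53·log₂(1.0649) = 0.0481
  (a,1): 0.11·log₂(0.7736) = -0.0407
  (a,2): 0.15·log₂(0.9993) = -0.0001
  (b,0): 0.10·log₂(0.7559) = -0.0404
  (b,1): 0.07·log₂(1.8519) = 0.0622
  (b,2): 0.04·log₂(1.0025) = 0.0001
Sum = 0.029 bits.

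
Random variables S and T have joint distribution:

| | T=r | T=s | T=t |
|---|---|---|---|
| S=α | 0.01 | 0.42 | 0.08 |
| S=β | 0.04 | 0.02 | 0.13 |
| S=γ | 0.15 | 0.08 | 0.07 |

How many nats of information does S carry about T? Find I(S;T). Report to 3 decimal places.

0.281 nats

Marginals: p(S) = (0.5100, 0.1900, 0.3000), p(T) = (0.2000, 0.5200, 0.2800).
I(S;T) = H(S) + H(T) − H(S,T).
H(S) = 1.0201, H(T) = 1.0184, H(S,T) = 1.7575.
I(S;T) = 1.0201 + 1.0184 − 1.7575 = 0.281 nats.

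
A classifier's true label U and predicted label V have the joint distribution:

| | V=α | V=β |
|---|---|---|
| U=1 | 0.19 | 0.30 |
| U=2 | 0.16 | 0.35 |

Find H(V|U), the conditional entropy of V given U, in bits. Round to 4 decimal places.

Chain rule: H(V|U) = H(U,V) − H(U).
Marginals: p(U) = (0.4900, 0.5100), p(V) = (0.3500, 0.6500).
H(U,V) = 1.9294 bits; H(U) = 0.9997 bits.
H(V|U) = 1.9294 − 0.9997 = 0.9297 bits.

0.9297 bits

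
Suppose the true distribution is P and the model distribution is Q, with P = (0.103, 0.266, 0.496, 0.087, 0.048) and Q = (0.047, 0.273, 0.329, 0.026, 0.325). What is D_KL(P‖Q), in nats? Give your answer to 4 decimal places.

0.2908 nats

D(P‖Q) = Σ p·ln(p/q).
  0.103·ln(0.103/0.047) = 0.08081
  0.266·ln(0.266/0.273) = -0.00691
  0.496·ln(0.496/0.329) = 0.20362
  0.087·ln(0.087/0.026) = 0.10508
  0.048·ln(0.048/0.325) = -0.09181
D(P‖Q) = 0.2908 nats.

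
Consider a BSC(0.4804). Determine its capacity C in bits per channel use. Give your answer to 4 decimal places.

Binary symmetric channel: C = 1 − h₂(ε) where h₂ is the binary entropy function.
h₂(0.4804) = −0.4804·log₂0.4804 − 0.5196·log₂0.5196 = 0.9989.
C = 1 − 0.9989 = 0.0011 bits per channel use.

0.0011 bits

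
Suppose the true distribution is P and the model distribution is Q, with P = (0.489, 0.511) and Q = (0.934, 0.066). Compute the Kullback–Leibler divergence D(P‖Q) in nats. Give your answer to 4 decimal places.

0.7294 nats

D(P‖Q) = Σ p·ln(p/q).
  0.489·ln(0.489/0.934) = -0.31644
  0.511·ln(0.511/0.066) = 1.04587
D(P‖Q) = 0.7294 nats.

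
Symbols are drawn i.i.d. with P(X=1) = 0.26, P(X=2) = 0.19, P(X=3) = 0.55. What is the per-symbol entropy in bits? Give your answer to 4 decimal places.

H(X) = −Σ p·log₂ p.
  −(0.26)·log₂(0.26) = 0.50529
  −(0.19)·log₂(0.19) = 0.45523
  −(0.55)·log₂(0.55) = 0.47437
Sum: 0.50529 + 0.45523 + 0.47437 = 1.4349 bits.

1.4349 bits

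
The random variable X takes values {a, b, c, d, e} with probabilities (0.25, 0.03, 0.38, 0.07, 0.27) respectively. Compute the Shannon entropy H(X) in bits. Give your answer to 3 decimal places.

H(X) = −Σ p·log₂ p.
  −(0.25)·log₂(0.25) = 0.5000
  −(0.03)·log₂(0.03) = 0.1518
  −(0.38)·log₂(0.38) = 0.5305
  −(0.07)·log₂(0.07) = 0.2686
  −(0.27)·log₂(0.27) = 0.5100
Sum: 0.5000 + 0.1518 + 0.5305 + 0.2686 + 0.5100 = 1.961 bits.

1.961 bits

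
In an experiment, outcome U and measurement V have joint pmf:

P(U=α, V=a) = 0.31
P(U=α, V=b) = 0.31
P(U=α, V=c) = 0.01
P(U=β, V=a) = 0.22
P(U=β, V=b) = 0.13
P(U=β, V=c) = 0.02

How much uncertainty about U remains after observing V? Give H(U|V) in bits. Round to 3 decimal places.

Chain rule: H(U|V) = H(U,V) − H(V).
Marginals: p(U) = (0.6300, 0.3700), p(V) = (0.5300, 0.4400, 0.0300).
H(U,V) = 2.0901 bits; H(V) = 1.1584 bits.
H(U|V) = 2.0901 − 1.1584 = 0.932 bits.

0.932 bits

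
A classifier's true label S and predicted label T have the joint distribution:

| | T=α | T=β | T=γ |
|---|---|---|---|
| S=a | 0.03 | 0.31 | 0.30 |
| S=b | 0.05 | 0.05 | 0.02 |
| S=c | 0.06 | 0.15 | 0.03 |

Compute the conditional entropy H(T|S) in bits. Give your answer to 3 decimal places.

1.274 bits

Chain rule: H(T|S) = H(S,T) − H(S).
Marginals: p(S) = (0.6400, 0.1200, 0.2400), p(T) = (0.1400, 0.5100, 0.3500).
H(S,T) = 2.5476 bits; H(S) = 1.2733 bits.
H(T|S) = 2.5476 − 1.2733 = 1.274 bits.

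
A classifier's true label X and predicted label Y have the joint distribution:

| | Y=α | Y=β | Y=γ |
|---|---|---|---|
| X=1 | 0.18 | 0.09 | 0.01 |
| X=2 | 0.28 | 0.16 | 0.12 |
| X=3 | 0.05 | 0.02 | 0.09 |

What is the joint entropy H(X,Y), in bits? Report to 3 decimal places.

H(X,Y) = −Σ p(x,y)·log₂ p(x,y) over all 9 cells.
  cell (1,α): −0.18·log₂0.18 = 0.4453
  cell (1,β): −0.09·log₂0.09 = 0.3127
  cell (1,γ): −0.01·log₂0.01 = 0.0664
  cell (2,α): −0.28·log₂0.28 = 0.5142
  cell (2,β): −0.16·log₂0.16 = 0.4230
  cell (2,γ): −0.12·log₂0.12 = 0.3671
  cell (3,α): −0.05·log₂0.05 = 0.2161
  cell (3,β): −0.02·log₂0.02 = 0.1129
  cell (3,γ): −0.09·log₂0.09 = 0.3127
Sum = 2.770 bits.

2.770 bits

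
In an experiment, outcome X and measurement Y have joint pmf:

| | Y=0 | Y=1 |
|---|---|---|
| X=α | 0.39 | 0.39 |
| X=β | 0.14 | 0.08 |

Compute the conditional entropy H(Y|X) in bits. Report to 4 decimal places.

0.9880 bits

Chain rule: H(Y|X) = H(X,Y) − H(X).
Marginals: p(X) = (0.7800, 0.2200), p(Y) = (0.5300, 0.4700).
H(X,Y) = 1.7482 bits; H(X) = 0.7602 bits.
H(Y|X) = 1.7482 − 0.7602 = 0.9880 bits.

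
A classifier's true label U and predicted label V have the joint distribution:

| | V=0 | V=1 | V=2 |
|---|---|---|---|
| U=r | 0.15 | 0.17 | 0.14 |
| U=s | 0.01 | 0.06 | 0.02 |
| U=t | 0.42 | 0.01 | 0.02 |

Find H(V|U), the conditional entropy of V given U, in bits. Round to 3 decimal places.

1.024 bits

Marginals: p(U) = (0.4600, 0.0900, 0.4500), p(V) = (0.5800, 0.2400, 0.1800).
H(V|U) = Σ p(U) · H(V|U=·).
  U=r: p=0.4600, H(V|U=r) = 1.5802
  U=s: p=0.0900, H(V|U=s) = 1.2244
  U=t: p=0.4500, H(V|U=t) = 0.4146
Weighted sum = 1.024 bits.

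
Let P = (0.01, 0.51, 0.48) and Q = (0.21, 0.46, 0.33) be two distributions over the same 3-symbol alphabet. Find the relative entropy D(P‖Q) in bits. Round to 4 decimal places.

0.2915 bits

D(P‖Q) = Σ p·log₂(p/q).
  0.01·log₂(0.01/0.21) = -0.04392
  0.51·log₂(0.51/0.46) = 0.07592
  0.48·log₂(0.48/0.33) = 0.25947
D(P‖Q) = 0.2915 bits.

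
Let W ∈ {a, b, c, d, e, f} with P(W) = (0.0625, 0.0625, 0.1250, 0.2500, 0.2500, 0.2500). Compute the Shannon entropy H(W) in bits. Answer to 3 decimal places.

2.375 bits

H(W) = −Σ p·log₂ p.
  −(0.0625)·log₂(0.0625) = 0.2500
  −(0.0625)·log₂(0.0625) = 0.2500
  −(0.1250)·log₂(0.1250) = 0.3750
  −(0.2500)·log₂(0.2500) = 0.5000
  −(0.2500)·log₂(0.2500) = 0.5000
  −(0.2500)·log₂(0.2500) = 0.5000
Sum: 0.2500 + 0.2500 + 0.3750 + 0.5000 + 0.5000 + 0.5000 = 2.375 bits.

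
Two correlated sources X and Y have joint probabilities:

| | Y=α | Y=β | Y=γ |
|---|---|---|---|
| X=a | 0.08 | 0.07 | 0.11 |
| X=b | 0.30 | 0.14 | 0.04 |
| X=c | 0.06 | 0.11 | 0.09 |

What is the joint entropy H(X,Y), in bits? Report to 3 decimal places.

H(X,Y) = −Σ p(x,y)·log₂ p(x,y) over all 9 cells.
  cell (a,α): −0.08·log₂0.08 = 0.2915
  cell (a,β): −0.07·log₂0.07 = 0.2686
  cell (a,γ): −0.11·log₂0.11 = 0.3503
  cell (b,α): −0.30·log₂0.30 = 0.5211
  cell (b,β): −0.14·log₂0.14 = 0.3971
  cell (b,γ): −0.04·log₂0.04 = 0.1858
  cell (c,α): −0.06·log₂0.06 = 0.2435
  cell (c,β): −0.11·log₂0.11 = 0.3503
  cell (c,γ): −0.09·log₂0.09 = 0.3127
Sum = 2.921 bits.

2.921 bits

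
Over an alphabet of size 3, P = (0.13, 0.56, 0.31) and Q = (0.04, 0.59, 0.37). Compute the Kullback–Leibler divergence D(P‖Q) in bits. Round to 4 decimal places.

D(P‖Q) = Σ p·log₂(p/q).
  0.13·log₂(0.13/0.04) = 0.22106
  0.56·log₂(0.56/0.59) = -0.04216
  0.31·log₂(0.31/0.37) = -0.07913
D(P‖Q) = 0.0998 bits.

0.0998 bits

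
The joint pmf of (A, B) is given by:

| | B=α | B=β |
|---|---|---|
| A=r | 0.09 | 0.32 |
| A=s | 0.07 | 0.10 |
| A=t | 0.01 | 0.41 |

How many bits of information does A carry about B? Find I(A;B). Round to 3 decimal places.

Marginals: p(A) = (0.4100, 0.1700, 0.4200), p(B) = (0.1700, 0.8300).
I(A;B) = Σ p(x,y)·log₂[p(x,y)/(p(x)p(y))].
  (r,α): 0.09·log₂(1.2912) = 0.0332
  (r,β): 0.32·log₂(0.9403) = -0.0284
  (s,α): 0.07·log₂(2.4221) = 0.0893
  (s,β): 0.10·log₂(0.7087) = -0.0497
  (t,α): 0.01·log₂(0.1401) = -0.0284
  (t,β): 0.41·log₂(1.1761) = 0.0960
Sum = 0.112 bits.

0.112 bits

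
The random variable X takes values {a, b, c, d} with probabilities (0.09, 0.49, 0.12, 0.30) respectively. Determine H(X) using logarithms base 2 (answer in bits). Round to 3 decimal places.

1.705 bits

H(X) = −Σ p·log₂ p.
  −(0.09)·log₂(0.09) = 0.3127
  −(0.49)·log₂(0.49) = 0.5043
  −(0.12)·log₂(0.12) = 0.3671
  −(0.30)·log₂(0.30) = 0.5211
Sum: 0.3127 + 0.5043 + 0.3671 + 0.5211 = 1.705 bits.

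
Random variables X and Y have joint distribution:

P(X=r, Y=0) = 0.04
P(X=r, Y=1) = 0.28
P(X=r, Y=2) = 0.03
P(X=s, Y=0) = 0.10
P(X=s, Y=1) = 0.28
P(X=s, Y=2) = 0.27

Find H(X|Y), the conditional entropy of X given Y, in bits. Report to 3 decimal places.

Chain rule: H(X|Y) = H(X,Y) − H(Y).
Marginals: p(X) = (0.3500, 0.6500), p(Y) = (0.1400, 0.5600, 0.3000).
H(X,Y) = 2.2082 bits; H(Y) = 1.3866 bits.
H(X|Y) = 2.2082 − 1.3866 = 0.822 bits.

0.822 bits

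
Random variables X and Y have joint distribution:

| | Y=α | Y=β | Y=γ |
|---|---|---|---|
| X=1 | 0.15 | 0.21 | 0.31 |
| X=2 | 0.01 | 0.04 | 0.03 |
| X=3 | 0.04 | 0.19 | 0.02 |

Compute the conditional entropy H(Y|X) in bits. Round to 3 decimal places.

1.386 bits

Chain rule: H(Y|X) = H(X,Y) − H(X).
Marginals: p(X) = (0.6700, 0.0800, 0.2500), p(Y) = (0.2000, 0.4400, 0.3600).
H(X,Y) = 2.5650 bits; H(X) = 1.1786 bits.
H(Y|X) = 2.5650 − 1.1786 = 1.386 bits.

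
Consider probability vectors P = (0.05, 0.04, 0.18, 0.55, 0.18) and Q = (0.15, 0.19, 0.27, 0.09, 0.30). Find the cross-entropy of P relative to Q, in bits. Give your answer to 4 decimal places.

H(P,Q) = −Σ p·log₂ q.
  −0.05·log₂(0.15) = 0.13685
  −0.04·log₂(0.19) = 0.09584
  −0.18·log₂(0.27) = 0.34001
  −0.55·log₂(0.09) = 1.91066
  −0.18·log₂(0.30) = 0.31265
H(P,Q) = 2.7960 bits.

2.7960 bits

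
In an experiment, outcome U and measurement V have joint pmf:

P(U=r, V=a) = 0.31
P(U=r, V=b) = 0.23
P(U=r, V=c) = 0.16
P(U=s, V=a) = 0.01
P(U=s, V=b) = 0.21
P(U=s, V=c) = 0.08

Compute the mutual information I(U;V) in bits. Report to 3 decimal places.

Marginals: p(U) = (0.7000, 0.3000), p(V) = (0.3200, 0.4400, 0.2400).
I(U;V) = Σ p(x,y)·log₂[p(x,y)/(p(x)p(y))].
  (r,a): 0.31·log₂(1.3839) = 0.1453
  (r,b): 0.23·log₂(0.7468) = -0.0969
  (r,c): 0.16·log₂(0.9524) = -0.0113
  (s,a): 0.01·log₂(0.1042) = -0.0326
  (s,b): 0.21·log₂(1.5909) = 0.1407
  (s,c): 0.08·log₂(1.1111) = 0.0122
Sum = 0.157 bits.

0.157 bits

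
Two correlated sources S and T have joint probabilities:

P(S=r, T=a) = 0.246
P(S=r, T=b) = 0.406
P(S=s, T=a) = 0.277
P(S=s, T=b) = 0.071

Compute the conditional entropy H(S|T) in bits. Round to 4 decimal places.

0.8112 bits

Chain rule: H(S|T) = H(S,T) − H(T).
Marginals: p(S) = (0.6520, 0.3480), p(T) = (0.5230, 0.4770).
H(S,T) = 1.8097 bits; H(T) = 0.9985 bits.
H(S|T) = 1.8097 − 0.9985 = 0.8112 bits.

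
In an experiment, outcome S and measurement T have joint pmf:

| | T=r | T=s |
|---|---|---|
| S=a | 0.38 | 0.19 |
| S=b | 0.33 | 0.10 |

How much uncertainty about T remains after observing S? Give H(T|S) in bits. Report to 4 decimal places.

0.8599 bits

Marginals: p(S) = (0.5700, 0.4300), p(T) = (0.7100, 0.2900).
H(T|S) = Σ p(S) · H(T|S=·).
  S=a: p=0.5700, H(T|S=a) = 0.9183
  S=b: p=0.4300, H(T|S=b) = 0.7824
Weighted sum = 0.8599 bits.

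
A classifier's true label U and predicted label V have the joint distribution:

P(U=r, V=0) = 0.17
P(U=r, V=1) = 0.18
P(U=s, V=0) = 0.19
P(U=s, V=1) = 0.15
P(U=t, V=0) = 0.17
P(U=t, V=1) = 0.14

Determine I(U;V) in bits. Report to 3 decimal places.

Marginals: p(U) = (0.3500, 0.3400, 0.3100), p(V) = (0.5300, 0.4700).
I(U;V) = H(U) + H(V) − H(U,V).
H(U) = 1.5831, H(V) = 0.9974, H(U,V) = 2.5774.
I(U;V) = 1.5831 + 0.9974 − 2.5774 = 0.003 bits.

0.003 bits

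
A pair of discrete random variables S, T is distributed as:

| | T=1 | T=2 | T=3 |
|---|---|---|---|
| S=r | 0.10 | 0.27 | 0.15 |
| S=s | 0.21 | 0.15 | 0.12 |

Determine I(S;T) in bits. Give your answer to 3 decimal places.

Marginals: p(S) = (0.5200, 0.4800), p(T) = (0.3100, 0.4200, 0.2700).
I(S;T) = Σ p(x,y)·log₂[p(x,y)/(p(x)p(y))].
  (r,1): 0.10·log₂(0.6203) = -0.0689
  (r,2): 0.27·log₂(1.2363) = 0.0826
  (r,3): 0.15·log₂(1.0684) = 0.0143
  (s,1): 0.21·log₂(1.4113) = 0.1044
  (s,2): 0.15·log₂(0.7440) = -0.0640
  (s,3): 0.12·log₂(0.9259) = -0.0133
Sum = 0.055 bits.

0.055 bits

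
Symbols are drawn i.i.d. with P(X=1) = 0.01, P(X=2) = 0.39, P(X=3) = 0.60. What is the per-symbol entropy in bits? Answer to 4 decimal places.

H(X) = −Σ p·log₂ p.
  −(0.01)·log₂(0.01) = 0.06644
  −(0.39)·log₂(0.39) = 0.52980
  −(0.60)·log₂(0.60) = 0.44218
Sum: 0.06644 + 0.52980 + 0.44218 = 1.0384 bits.

1.0384 bits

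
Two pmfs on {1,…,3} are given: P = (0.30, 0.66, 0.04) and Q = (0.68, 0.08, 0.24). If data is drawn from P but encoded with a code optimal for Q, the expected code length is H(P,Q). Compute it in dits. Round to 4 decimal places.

0.7990 dits

H(P,Q) = −Σ p·log₁₀ q.
  −0.30·log₁₀(0.68) = 0.05025
  −0.66·log₁₀(0.08) = 0.72396
  −0.04·log₁₀(0.24) = 0.02479
H(P,Q) = 0.7990 dits.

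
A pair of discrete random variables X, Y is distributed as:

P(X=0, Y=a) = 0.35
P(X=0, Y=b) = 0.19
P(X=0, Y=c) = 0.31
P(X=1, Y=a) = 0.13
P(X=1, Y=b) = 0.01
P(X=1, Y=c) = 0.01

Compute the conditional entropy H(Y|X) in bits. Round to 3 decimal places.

1.415 bits

Chain rule: H(Y|X) = H(X,Y) − H(X).
Marginals: p(X) = (0.8500, 0.1500), p(Y) = (0.4800, 0.2000, 0.3200).
H(X,Y) = 2.0246 bits; H(X) = 0.6098 bits.
H(Y|X) = 2.0246 − 0.6098 = 1.415 bits.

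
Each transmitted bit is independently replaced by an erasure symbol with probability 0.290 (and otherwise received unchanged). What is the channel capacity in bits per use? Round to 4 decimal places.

Binary erasure channel: capacity C = 1 − ε.
C = 1 − 0.290 = 0.7100 bits per channel use.

0.7100 bits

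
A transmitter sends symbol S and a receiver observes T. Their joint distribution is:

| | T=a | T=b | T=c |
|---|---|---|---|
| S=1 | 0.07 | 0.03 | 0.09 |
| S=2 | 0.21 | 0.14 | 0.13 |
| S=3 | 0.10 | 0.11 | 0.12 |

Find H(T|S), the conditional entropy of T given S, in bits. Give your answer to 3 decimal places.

Marginals: p(S) = (0.1900, 0.4800, 0.3300), p(T) = (0.3800, 0.2800, 0.3400).
H(T|S) = Σ p(S) · H(T|S=·).
  S=1: p=0.1900, H(T|S=1) = 1.4618
  S=2: p=0.4800, H(T|S=2) = 1.5506
  S=3: p=0.3300, H(T|S=3) = 1.5810
Weighted sum = 1.544 bits.

1.544 bits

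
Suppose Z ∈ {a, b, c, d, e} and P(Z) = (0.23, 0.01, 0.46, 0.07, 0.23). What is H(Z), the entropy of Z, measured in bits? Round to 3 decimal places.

1.826 bits

H(Z) = −Σ p·log₂ p.
  −(0.23)·log₂(0.23) = 0.4877
  −(0.01)·log₂(0.01) = 0.0664
  −(0.46)·log₂(0.46) = 0.5153
  −(0.07)·log₂(0.07) = 0.2686
  −(0.23)·log₂(0.23) = 0.4877
Sum: 0.4877 + 0.0664 + 0.5153 + 0.2686 + 0.4877 = 1.826 bits.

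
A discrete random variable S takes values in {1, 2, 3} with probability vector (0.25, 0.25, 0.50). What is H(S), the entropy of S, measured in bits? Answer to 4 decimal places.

H(S) = −Σ p·log₂ p.
  −(0.25)·log₂(0.25) = 0.50000
  −(0.25)·log₂(0.25) = 0.50000
  −(0.50)·log₂(0.50) = 0.50000
Sum: 0.50000 + 0.50000 + 0.50000 = 1.5000 bits.

1.5000 bits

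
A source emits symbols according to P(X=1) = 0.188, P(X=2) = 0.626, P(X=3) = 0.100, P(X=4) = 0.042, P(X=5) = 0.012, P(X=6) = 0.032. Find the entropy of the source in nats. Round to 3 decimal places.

H(X) = −Σ p·ln p.
  −(0.188)·ln(0.188) = 0.3142
  −(0.626)·ln(0.626) = 0.2932
  −(0.100)·ln(0.100) = 0.2303
  −(0.042)·ln(0.042) = 0.1331
  −(0.012)·ln(0.012) = 0.0531
  −(0.032)·ln(0.032) = 0.1101
Sum: 0.3142 + 0.2932 + 0.2303 + 0.1331 + 0.0531 + 0.1101 = 1.134 nats.

1.134 nats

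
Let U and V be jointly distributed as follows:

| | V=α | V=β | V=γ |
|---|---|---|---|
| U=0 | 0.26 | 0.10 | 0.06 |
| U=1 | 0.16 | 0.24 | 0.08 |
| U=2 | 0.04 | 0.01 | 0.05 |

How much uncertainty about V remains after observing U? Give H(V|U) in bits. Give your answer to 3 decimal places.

1.392 bits

Chain rule: H(V|U) = H(U,V) − H(U).
Marginals: p(U) = (0.4200, 0.4800, 0.1000), p(V) = (0.4600, 0.3500, 0.1900).
H(U,V) = 2.7580 bits; H(U) = 1.3661 bits.
H(V|U) = 2.7580 − 1.3661 = 1.392 bits.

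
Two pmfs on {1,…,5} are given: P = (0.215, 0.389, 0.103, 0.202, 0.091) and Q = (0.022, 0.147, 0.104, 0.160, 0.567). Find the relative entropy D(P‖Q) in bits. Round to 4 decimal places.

D(P‖Q) = Σ p·log₂(p/q).
  0.215·log₂(0.215/0.022) = 0.70708
  0.389·log₂(0.389/0.147) = 0.54614
  0.103·log₂(0.103/0.104) = -0.00144
  0.202·log₂(0.202/0.160) = 0.06793
  0.091·log₂(0.091/0.567) = -0.24019
D(P‖Q) = 1.0795 bits.

1.0795 bits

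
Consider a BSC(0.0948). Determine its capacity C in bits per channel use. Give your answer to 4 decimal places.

0.5477 bits

Binary symmetric channel: C = 1 − h₂(ε) where h₂ is the binary entropy function.
h₂(0.0948) = −0.0948·log₂0.0948 − 0.9052·log₂0.9052 = 0.4523.
C = 1 − 0.4523 = 0.5477 bits per channel use.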